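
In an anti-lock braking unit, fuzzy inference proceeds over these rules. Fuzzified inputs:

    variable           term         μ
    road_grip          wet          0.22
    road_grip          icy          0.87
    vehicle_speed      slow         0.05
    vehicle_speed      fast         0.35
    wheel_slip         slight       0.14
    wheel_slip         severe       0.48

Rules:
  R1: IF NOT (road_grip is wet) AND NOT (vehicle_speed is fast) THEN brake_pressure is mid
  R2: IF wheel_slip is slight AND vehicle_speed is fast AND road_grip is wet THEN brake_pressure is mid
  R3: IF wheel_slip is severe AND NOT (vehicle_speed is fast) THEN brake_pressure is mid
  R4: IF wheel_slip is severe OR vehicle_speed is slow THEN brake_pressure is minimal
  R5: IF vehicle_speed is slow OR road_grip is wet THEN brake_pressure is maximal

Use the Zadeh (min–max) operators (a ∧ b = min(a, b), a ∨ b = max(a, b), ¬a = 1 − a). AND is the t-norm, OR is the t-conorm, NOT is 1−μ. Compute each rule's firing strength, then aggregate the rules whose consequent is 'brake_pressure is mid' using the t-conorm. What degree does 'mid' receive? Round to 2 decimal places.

0.65

R1: ¬wet=1−0.22=0.78, ¬fast=1−0.35=0.65; AND[min(a, b)] → w = 0.65
R2: slight=0.14, fast=0.35, wet=0.22; AND[min(a, b)] → w = 0.14
R3: severe=0.48, ¬fast=1−0.35=0.65; AND[min(a, b)] → w = 0.48
R4: severe=0.48, slow=0.05; OR[max(a, b)] → w = 0.48
R5: slow=0.05, wet=0.22; OR[max(a, b)] → w = 0.22
Rules with consequent 'mid': {R1, R2, R3} → strengths 0.65, 0.14, 0.48
Aggregate via t-conorm [max(a, b)]: 0.65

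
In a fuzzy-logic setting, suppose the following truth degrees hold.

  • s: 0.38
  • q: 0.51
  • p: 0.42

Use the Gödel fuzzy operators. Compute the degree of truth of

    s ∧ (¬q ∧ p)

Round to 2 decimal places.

¬q = 1 − 0.51 = 0.49
¬q ∧ p = min(a, b) on (0.49, 0.42) = 0.42
s ∧ (¬q ∧ p) = min(a, b) on (0.38, 0.42) = 0.38

0.38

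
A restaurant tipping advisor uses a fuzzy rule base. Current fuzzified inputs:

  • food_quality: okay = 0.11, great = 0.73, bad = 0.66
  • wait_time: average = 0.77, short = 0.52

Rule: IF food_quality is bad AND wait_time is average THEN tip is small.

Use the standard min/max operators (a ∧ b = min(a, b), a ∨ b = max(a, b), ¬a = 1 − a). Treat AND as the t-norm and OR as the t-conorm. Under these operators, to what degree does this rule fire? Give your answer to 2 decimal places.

0.66

firing strength: bad=0.66, average=0.77; AND[min(a, b)] → w = 0.66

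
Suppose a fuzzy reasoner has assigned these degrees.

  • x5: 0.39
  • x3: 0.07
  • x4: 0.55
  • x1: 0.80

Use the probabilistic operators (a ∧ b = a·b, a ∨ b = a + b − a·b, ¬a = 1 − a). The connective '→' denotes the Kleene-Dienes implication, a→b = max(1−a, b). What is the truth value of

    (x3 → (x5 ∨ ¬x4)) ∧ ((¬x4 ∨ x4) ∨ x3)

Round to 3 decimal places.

¬x4 = 1 − 0.5500 = 0.4500
x5 ∨ ¬x4 = a + b − a·b on (0.3900, 0.4500) = 0.6645
x3 → (x5 ∨ ¬x4)  [Kleene-Dienes: max(1−a, b)] with a=0.0700, b=0.6645 → 0.9300
¬x4 = 1 − 0.5500 = 0.4500
¬x4 ∨ x4 = a + b − a·b on (0.4500, 0.5500) = 0.7525
(¬x4 ∨ x4) ∨ x3 = a + b − a·b on (0.7525, 0.0700) = 0.7698
(x3 → (x5 ∨ ¬x4)) ∧ ((¬x4 ∨ x4) ∨ x3) = a·b on (0.9300, 0.7698) = 0.7159

0.716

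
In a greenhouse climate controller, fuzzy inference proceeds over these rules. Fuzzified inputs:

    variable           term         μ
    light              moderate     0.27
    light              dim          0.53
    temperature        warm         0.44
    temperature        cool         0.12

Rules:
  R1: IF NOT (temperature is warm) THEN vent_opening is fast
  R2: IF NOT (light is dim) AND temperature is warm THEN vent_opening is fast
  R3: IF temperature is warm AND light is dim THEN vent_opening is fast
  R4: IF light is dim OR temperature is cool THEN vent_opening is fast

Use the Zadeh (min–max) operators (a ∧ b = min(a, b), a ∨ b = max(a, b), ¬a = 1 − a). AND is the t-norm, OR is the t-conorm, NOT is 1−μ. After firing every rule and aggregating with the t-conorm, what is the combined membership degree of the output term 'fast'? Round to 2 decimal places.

0.56

R1: ¬warm=1−0.44=0.56 → w = 0.56
R2: ¬dim=1−0.53=0.47, warm=0.44; AND[min(a, b)] → w = 0.44
R3: warm=0.44, dim=0.53; AND[min(a, b)] → w = 0.44
R4: dim=0.53, cool=0.12; OR[max(a, b)] → w = 0.53
Rules with consequent 'fast': {R1, R2, R3, R4} → strengths 0.56, 0.44, 0.44, 0.53
Aggregate via t-conorm [max(a, b)]: 0.56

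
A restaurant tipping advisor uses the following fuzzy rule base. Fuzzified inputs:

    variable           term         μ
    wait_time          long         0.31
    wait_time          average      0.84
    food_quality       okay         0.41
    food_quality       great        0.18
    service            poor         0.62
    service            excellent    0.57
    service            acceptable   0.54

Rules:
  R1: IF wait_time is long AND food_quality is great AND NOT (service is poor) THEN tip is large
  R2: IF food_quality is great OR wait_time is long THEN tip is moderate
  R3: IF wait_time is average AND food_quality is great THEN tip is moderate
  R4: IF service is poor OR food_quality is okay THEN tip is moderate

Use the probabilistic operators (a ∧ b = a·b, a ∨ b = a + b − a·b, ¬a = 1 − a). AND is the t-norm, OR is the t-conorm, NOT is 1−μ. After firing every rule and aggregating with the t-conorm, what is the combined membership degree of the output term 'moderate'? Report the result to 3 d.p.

R1: long=0.31, great=0.18, ¬poor=1−0.62=0.38; AND[a·b] → w = 0.0212
R2: great=0.18, long=0.31; OR[a + b − a·b] → w = 0.4342
R3: average=0.84, great=0.18; AND[a·b] → w = 0.1512
R4: poor=0.62, okay=0.41; OR[a + b − a·b] → w = 0.7758
Rules with consequent 'moderate': {R2, R3, R4} → strengths 0.4342, 0.1512, 0.7758
Aggregate via t-conorm [a + b − a·b]: 0.8923

0.892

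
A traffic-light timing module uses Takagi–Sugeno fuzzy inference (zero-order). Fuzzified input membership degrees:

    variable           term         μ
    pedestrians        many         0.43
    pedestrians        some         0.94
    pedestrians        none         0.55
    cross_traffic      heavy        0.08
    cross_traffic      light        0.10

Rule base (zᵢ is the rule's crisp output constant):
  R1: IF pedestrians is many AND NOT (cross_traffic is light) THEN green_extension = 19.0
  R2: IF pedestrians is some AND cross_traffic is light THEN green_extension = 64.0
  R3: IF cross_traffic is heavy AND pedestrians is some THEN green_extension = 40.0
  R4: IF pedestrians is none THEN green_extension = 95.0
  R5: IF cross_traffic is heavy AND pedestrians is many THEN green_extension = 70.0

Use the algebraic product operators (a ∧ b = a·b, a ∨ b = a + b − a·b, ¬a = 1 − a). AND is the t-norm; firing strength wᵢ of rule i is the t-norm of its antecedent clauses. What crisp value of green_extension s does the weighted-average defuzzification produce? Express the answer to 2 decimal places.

R1 (z=19.0): many=0.43, ¬light=1−0.10=0.90; AND[a·b] → w = 0.3870
R2 (z=64.0): some=0.94, light=0.10; AND[a·b] → w = 0.0940
R3 (z=40.0): heavy=0.08, some=0.94; AND[a·b] → w = 0.0752
R4 (z=95.0): none=0.55 → w = 0.5500
R5 (z=70.0): heavy=0.08, many=0.43; AND[a·b] → w = 0.0344
Weighted average = (0.3870·19.0 + 0.0940·64.0 + 0.0752·40.0 + 0.5500·95.0 + 0.0344·70.0) / (0.3870 + 0.0940 + 0.0752 + 0.5500 + 0.0344)
  = 71.0350 / 1.1406 = 62.28

62.28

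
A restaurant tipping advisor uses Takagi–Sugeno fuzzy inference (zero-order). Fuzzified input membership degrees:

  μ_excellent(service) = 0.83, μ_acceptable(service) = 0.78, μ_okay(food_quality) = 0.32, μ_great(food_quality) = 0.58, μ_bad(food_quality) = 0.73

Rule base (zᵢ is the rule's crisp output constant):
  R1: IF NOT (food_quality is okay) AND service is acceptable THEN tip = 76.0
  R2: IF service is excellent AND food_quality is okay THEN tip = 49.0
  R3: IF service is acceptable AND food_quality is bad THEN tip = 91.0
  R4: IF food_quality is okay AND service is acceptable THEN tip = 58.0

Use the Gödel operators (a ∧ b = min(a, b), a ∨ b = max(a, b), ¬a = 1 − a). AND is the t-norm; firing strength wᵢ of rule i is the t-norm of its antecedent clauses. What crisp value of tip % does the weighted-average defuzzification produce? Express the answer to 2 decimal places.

R1 (z=76.0): ¬okay=1−0.32=0.68, acceptable=0.78; AND[min(a, b)] → w = 0.68
R2 (z=49.0): excellent=0.83, okay=0.32; AND[min(a, b)] → w = 0.32
R3 (z=91.0): acceptable=0.78, bad=0.73; AND[min(a, b)] → w = 0.73
R4 (z=58.0): okay=0.32, acceptable=0.78; AND[min(a, b)] → w = 0.32
Weighted average = (0.68·76.0 + 0.32·49.0 + 0.73·91.0 + 0.32·58.0) / (0.68 + 0.32 + 0.73 + 0.32)
  = 152.3500 / 2.0500 = 74.32

74.32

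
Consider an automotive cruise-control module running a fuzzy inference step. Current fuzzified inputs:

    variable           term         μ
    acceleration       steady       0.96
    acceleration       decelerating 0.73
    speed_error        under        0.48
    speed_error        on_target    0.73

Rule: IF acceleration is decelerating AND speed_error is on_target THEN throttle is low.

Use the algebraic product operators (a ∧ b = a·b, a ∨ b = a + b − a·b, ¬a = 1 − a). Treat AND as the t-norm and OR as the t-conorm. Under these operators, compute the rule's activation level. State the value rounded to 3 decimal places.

0.533

firing strength: decelerating=0.73, on_target=0.73; AND[a·b] → w = 0.5329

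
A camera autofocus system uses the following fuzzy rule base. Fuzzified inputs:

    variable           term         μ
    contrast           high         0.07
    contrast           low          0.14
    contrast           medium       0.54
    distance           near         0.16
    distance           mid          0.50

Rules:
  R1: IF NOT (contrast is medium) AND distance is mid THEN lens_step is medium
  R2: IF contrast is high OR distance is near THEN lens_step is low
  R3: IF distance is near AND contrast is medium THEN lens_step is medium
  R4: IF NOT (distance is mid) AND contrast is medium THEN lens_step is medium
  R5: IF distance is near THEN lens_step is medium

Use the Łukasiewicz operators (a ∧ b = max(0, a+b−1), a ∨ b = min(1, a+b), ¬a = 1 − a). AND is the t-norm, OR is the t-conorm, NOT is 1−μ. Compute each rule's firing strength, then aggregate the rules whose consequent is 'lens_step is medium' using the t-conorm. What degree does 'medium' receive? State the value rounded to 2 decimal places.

R1: ¬medium=1−0.54=0.46, mid=0.50; AND[max(0, a+b−1)] → w = 0.00
R2: high=0.07, near=0.16; OR[min(1, a+b)] → w = 0.23
R3: near=0.16, medium=0.54; AND[max(0, a+b−1)] → w = 0.00
R4: ¬mid=1−0.50=0.50, medium=0.54; AND[max(0, a+b−1)] → w = 0.04
R5: near=0.16 → w = 0.16
Rules with consequent 'medium': {R1, R3, R4, R5} → strengths 0.00, 0.00, 0.04, 0.16
Aggregate via t-conorm [min(1, a+b)]: 0.20

0.20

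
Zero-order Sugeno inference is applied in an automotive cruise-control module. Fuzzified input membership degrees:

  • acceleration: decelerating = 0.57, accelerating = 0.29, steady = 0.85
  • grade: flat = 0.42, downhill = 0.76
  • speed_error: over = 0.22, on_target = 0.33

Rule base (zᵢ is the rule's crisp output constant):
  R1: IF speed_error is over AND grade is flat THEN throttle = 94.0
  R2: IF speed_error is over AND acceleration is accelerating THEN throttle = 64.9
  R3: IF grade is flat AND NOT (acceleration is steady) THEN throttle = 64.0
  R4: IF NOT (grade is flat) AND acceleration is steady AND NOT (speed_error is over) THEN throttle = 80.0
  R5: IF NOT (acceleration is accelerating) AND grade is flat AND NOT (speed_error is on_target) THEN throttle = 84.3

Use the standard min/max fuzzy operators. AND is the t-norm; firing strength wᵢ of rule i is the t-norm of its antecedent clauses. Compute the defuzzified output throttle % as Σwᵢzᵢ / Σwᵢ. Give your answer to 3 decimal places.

79.474

R1 (z=94.0): over=0.22, flat=0.42; AND[min(a, b)] → w = 0.22
R2 (z=64.9): over=0.22, accelerating=0.29; AND[min(a, b)] → w = 0.22
R3 (z=64.0): flat=0.42, ¬steady=1−0.85=0.15; AND[min(a, b)] → w = 0.15
R4 (z=80.0): ¬flat=1−0.42=0.58, steady=0.85, ¬over=1−0.22=0.78; AND[min(a, b)] → w = 0.58
R5 (z=84.3): ¬accelerating=1−0.29=0.71, flat=0.42, ¬on_target=1−0.33=0.67; AND[min(a, b)] → w = 0.42
Weighted average = (0.22·94.0 + 0.22·64.9 + 0.15·64.0 + 0.58·80.0 + 0.42·84.3) / (0.22 + 0.22 + 0.15 + 0.58 + 0.42)
  = 126.3640 / 1.5900 = 79.474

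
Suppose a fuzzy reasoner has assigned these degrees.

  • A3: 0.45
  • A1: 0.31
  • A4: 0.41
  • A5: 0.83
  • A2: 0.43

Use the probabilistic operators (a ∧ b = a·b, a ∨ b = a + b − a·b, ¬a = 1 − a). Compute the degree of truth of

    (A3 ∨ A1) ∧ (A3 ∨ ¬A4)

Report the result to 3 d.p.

A3 ∨ A1 = a + b − a·b on (0.4500, 0.3100) = 0.6205
¬A4 = 1 − 0.4100 = 0.5900
A3 ∨ ¬A4 = a + b − a·b on (0.4500, 0.5900) = 0.7745
(A3 ∨ A1) ∧ (A3 ∨ ¬A4) = a·b on (0.6205, 0.7745) = 0.4806

0.481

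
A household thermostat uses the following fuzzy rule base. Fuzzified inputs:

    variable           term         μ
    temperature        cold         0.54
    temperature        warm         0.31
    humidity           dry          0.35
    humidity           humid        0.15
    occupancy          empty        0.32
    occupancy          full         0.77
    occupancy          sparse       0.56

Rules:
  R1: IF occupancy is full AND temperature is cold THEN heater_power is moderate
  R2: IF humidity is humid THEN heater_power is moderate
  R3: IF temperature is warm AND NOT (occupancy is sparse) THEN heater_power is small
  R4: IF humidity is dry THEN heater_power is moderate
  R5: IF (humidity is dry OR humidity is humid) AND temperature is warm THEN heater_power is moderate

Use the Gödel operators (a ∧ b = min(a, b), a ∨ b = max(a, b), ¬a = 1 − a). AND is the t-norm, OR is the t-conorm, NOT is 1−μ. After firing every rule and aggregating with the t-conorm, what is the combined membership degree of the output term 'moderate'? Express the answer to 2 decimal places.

R1: full=0.77, cold=0.54; AND[min(a, b)] → w = 0.54
R2: humid=0.15 → w = 0.15
R3: warm=0.31, ¬sparse=1−0.56=0.44; AND[min(a, b)] → w = 0.31
R4: dry=0.35 → w = 0.35
R5: (dry=0.35 OR humid=0.15) = 0.35; AND[min(a, b)] with warm=0.31 → w = 0.31
Rules with consequent 'moderate': {R1, R2, R4, R5} → strengths 0.54, 0.15, 0.35, 0.31
Aggregate via t-conorm [max(a, b)]: 0.54

0.54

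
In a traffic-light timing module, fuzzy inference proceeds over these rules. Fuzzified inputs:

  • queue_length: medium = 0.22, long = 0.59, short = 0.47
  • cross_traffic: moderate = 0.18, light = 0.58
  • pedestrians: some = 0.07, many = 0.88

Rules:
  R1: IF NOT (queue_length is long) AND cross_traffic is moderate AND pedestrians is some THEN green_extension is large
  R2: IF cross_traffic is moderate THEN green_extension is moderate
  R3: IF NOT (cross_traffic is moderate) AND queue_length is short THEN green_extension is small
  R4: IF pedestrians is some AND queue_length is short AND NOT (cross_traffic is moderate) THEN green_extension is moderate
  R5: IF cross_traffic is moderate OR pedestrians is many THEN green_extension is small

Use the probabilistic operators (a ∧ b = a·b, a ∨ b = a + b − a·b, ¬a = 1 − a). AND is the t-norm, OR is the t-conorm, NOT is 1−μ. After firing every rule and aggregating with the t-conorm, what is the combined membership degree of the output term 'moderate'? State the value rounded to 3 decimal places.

0.202

R1: ¬long=1−0.59=0.41, moderate=0.18, some=0.07; AND[a·b] → w = 0.0052
R2: moderate=0.18 → w = 0.1800
R3: ¬moderate=1−0.18=0.82, short=0.47; AND[a·b] → w = 0.3854
R4: some=0.07, short=0.47, ¬moderate=1−0.18=0.82; AND[a·b] → w = 0.0270
R5: moderate=0.18, many=0.88; OR[a + b − a·b] → w = 0.9016
Rules with consequent 'moderate': {R2, R4} → strengths 0.1800, 0.0270
Aggregate via t-conorm [a + b − a·b]: 0.2021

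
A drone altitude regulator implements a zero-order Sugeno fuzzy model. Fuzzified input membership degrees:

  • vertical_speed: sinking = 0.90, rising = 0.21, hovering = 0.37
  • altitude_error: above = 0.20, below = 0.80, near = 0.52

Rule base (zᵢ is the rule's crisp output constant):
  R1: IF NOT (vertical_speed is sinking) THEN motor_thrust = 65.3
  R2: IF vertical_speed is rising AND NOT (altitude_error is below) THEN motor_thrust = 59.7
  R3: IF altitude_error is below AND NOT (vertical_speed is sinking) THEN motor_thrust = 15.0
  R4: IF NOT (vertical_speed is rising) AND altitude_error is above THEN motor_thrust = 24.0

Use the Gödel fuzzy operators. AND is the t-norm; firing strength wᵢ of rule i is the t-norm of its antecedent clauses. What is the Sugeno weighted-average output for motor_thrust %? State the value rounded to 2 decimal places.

R1 (z=65.3): ¬sinking=1−0.90=0.10 → w = 0.10
R2 (z=59.7): rising=0.21, ¬below=1−0.80=0.20; AND[min(a, b)] → w = 0.20
R3 (z=15.0): below=0.80, ¬sinking=1−0.90=0.10; AND[min(a, b)] → w = 0.10
R4 (z=24.0): ¬rising=1−0.21=0.79, above=0.20; AND[min(a, b)] → w = 0.20
Weighted average = (0.10·65.3 + 0.20·59.7 + 0.10·15.0 + 0.20·24.0) / (0.10 + 0.20 + 0.10 + 0.20)
  = 24.7700 / 0.6000 = 41.28

41.28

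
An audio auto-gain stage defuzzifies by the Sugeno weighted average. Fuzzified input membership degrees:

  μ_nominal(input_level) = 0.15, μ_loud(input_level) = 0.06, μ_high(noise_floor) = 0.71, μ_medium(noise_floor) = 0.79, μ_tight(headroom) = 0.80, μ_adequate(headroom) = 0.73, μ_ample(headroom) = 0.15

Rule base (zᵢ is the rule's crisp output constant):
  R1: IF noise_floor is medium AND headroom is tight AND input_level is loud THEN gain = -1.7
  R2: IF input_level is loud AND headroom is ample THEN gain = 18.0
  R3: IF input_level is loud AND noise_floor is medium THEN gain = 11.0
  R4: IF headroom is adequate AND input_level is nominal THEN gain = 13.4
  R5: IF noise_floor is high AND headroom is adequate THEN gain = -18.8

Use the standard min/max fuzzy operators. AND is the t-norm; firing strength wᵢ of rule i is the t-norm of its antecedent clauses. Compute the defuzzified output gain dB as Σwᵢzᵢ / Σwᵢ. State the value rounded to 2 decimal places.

R1 (z=-1.7): medium=0.79, tight=0.80, loud=0.06; AND[min(a, b)] → w = 0.06
R2 (z=18.0): loud=0.06, ample=0.15; AND[min(a, b)] → w = 0.06
R3 (z=11.0): loud=0.06, medium=0.79; AND[min(a, b)] → w = 0.06
R4 (z=13.4): adequate=0.73, nominal=0.15; AND[min(a, b)] → w = 0.15
R5 (z=-18.8): high=0.71, adequate=0.73; AND[min(a, b)] → w = 0.71
Weighted average = (0.06·-1.7 + 0.06·18.0 + 0.06·11.0 + 0.15·13.4 + 0.71·-18.8) / (0.06 + 0.06 + 0.06 + 0.15 + 0.71)
  = -9.7000 / 1.0400 = -9.33

-9.33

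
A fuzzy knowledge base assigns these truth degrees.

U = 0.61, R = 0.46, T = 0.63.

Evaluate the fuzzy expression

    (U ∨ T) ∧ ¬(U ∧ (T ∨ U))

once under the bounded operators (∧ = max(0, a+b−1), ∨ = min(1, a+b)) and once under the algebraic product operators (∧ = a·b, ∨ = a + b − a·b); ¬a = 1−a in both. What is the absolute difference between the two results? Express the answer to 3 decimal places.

0.019

Under bounded:
  U ∨ T = min(1, a+b) on (0.61, 0.63) = 1.00
  T ∨ U = min(1, a+b) on (0.63, 0.61) = 1.00
  U ∧ (T ∨ U) = max(0, a+b−1) on (0.61, 1.00) = 0.61
  ¬(U ∧ (T ∨ U)) = 1 − 0.61 = 0.39
  (U ∨ T) ∧ ¬(U ∧ (T ∨ U)) = max(0, a+b−1) on (1.00, 0.39) = 0.39
  → value = 0.3900
Under algebraic product:
  U ∨ T = a + b − a·b on (0.6100, 0.6300) = 0.8557
  T ∨ U = a + b − a·b on (0.6300, 0.6100) = 0.8557
  U ∧ (T ∨ U) = a·b on (0.6100, 0.8557) = 0.5220
  ¬(U ∧ (T ∨ U)) = 1 − 0.5220 = 0.4780
  (U ∨ T) ∧ ¬(U ∧ (T ∨ U)) = a·b on (0.8557, 0.4780) = 0.4090
  → value = 0.4090
|0.3900 − 0.4090| = 0.019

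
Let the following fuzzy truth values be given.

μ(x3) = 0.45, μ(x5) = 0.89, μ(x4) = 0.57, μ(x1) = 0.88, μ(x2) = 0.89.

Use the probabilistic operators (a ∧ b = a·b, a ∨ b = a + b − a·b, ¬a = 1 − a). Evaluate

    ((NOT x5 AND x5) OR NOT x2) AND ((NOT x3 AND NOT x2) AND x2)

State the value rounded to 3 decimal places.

NOT x5 = 1 − 0.8900 = 0.1100
NOT x5 AND x5 = a·b on (0.1100, 0.8900) = 0.0979
NOT x2 = 1 − 0.8900 = 0.1100
(NOT x5 AND x5) OR NOT x2 = a + b − a·b on (0.0979, 0.1100) = 0.1971
NOT x3 = 1 − 0.4500 = 0.5500
NOT x2 = 1 − 0.8900 = 0.1100
NOT x3 AND NOT x2 = a·b on (0.5500, 0.1100) = 0.0605
(NOT x3 AND NOT x2) AND x2 = a·b on (0.0605, 0.8900) = 0.0538
((NOT x5 AND x5) OR NOT x2) AND ((NOT x3 AND NOT x2) AND x2) = a·b on (0.1971, 0.0538) = 0.0106

0.011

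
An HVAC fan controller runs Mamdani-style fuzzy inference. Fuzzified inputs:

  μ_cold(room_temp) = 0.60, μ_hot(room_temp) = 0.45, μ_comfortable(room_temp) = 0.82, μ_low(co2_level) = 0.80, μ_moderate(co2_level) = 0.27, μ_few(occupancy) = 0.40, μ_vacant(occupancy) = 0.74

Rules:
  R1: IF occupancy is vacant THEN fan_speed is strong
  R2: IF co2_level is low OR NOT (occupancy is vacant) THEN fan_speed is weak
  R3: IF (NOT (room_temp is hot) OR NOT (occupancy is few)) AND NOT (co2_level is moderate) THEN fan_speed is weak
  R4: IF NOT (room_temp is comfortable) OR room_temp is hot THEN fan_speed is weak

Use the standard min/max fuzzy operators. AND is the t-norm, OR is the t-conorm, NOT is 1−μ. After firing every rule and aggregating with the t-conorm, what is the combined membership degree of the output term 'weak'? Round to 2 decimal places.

R1: vacant=0.74 → w = 0.74
R2: low=0.80, ¬vacant=1−0.74=0.26; OR[max(a, b)] → w = 0.80
R3: (¬hot=1−0.45=0.55 OR ¬few=1−0.40=0.60) = 0.60; AND[min(a, b)] with ¬moderate=1−0.27=0.73 → w = 0.60
R4: ¬comfortable=1−0.82=0.18, hot=0.45; OR[max(a, b)] → w = 0.45
Rules with consequent 'weak': {R2, R3, R4} → strengths 0.80, 0.60, 0.45
Aggregate via t-conorm [max(a, b)]: 0.80

0.80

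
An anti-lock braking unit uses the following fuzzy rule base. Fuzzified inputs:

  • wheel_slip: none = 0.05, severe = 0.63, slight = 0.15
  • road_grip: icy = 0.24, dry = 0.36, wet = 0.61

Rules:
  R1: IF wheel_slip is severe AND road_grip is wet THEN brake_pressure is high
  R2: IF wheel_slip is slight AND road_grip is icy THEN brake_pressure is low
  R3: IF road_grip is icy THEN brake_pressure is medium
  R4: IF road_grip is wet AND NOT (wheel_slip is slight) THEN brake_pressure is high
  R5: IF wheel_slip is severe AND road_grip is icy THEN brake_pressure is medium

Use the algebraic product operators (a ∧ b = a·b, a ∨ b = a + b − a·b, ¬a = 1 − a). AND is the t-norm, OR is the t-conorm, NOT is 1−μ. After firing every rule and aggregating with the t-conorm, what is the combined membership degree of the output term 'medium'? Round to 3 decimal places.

R1: severe=0.63, wet=0.61; AND[a·b] → w = 0.3843
R2: slight=0.15, icy=0.24; AND[a·b] → w = 0.0360
R3: icy=0.24 → w = 0.2400
R4: wet=0.61, ¬slight=1−0.15=0.85; AND[a·b] → w = 0.5185
R5: severe=0.63, icy=0.24; AND[a·b] → w = 0.1512
Rules with consequent 'medium': {R3, R5} → strengths 0.2400, 0.1512
Aggregate via t-conorm [a + b − a·b]: 0.3549

0.355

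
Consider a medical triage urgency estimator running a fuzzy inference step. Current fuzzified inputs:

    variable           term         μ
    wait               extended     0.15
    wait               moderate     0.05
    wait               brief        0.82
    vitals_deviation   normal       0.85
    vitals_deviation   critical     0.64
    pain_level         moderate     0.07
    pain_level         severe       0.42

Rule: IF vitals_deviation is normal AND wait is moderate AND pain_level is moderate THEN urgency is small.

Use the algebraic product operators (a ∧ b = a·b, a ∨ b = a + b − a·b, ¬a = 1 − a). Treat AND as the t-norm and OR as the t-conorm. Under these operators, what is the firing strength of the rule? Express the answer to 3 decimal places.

0.003

firing strength: normal=0.85, moderate=0.05, moderate=0.07; AND[a·b] → w = 0.0030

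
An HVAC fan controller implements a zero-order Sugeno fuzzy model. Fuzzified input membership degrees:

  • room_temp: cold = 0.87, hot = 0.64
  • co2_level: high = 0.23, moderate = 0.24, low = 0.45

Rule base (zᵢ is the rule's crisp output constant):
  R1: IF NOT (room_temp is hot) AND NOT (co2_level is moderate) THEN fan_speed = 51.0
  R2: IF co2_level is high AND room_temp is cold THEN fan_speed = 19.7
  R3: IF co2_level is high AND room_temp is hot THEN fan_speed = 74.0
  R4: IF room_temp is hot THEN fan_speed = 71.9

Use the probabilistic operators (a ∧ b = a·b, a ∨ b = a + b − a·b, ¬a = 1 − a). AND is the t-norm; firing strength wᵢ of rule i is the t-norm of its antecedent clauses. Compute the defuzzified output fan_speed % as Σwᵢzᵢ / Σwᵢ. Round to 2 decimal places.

R1 (z=51.0): ¬hot=1−0.64=0.36, ¬moderate=1−0.24=0.76; AND[a·b] → w = 0.2736
R2 (z=19.7): high=0.23, cold=0.87; AND[a·b] → w = 0.2001
R3 (z=74.0): high=0.23, hot=0.64; AND[a·b] → w = 0.1472
R4 (z=71.9): hot=0.64 → w = 0.6400
Weighted average = (0.2736·51.0 + 0.2001·19.7 + 0.1472·74.0 + 0.6400·71.9) / (0.2736 + 0.2001 + 0.1472 + 0.6400)
  = 74.8044 / 1.2609 = 59.33

59.33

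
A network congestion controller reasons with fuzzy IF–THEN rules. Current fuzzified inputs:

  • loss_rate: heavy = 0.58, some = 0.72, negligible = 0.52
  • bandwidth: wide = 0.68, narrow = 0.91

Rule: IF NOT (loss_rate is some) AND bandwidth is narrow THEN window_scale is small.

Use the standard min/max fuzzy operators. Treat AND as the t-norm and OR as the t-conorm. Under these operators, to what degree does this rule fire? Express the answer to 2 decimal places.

firing strength: ¬some=1−0.72=0.28, narrow=0.91; AND[min(a, b)] → w = 0.28

0.28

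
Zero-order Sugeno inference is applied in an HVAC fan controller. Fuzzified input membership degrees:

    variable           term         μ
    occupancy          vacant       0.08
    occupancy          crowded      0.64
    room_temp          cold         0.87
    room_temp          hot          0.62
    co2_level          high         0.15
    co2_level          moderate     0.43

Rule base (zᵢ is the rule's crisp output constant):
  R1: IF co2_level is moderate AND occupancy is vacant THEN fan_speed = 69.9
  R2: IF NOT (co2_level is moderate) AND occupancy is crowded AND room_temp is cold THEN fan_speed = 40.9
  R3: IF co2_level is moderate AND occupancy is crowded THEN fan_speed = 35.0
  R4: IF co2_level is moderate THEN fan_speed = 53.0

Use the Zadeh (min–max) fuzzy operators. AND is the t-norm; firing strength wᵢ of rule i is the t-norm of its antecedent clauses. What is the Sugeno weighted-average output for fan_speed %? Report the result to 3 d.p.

R1 (z=69.9): moderate=0.43, vacant=0.08; AND[min(a, b)] → w = 0.08
R2 (z=40.9): ¬moderate=1−0.43=0.57, crowded=0.64, cold=0.87; AND[min(a, b)] → w = 0.57
R3 (z=35.0): moderate=0.43, crowded=0.64; AND[min(a, b)] → w = 0.43
R4 (z=53.0): moderate=0.43 → w = 0.43
Weighted average = (0.08·69.9 + 0.57·40.9 + 0.43·35.0 + 0.43·53.0) / (0.08 + 0.57 + 0.43 + 0.43)
  = 66.7450 / 1.5100 = 44.202

44.202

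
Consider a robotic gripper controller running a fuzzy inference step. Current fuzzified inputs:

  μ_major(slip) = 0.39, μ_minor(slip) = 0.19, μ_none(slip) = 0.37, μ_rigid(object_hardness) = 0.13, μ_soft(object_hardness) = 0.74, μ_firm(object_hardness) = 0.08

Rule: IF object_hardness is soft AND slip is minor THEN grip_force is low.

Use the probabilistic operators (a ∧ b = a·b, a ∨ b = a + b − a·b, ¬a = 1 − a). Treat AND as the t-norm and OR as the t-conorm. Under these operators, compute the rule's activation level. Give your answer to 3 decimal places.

0.141

firing strength: soft=0.74, minor=0.19; AND[a·b] → w = 0.1406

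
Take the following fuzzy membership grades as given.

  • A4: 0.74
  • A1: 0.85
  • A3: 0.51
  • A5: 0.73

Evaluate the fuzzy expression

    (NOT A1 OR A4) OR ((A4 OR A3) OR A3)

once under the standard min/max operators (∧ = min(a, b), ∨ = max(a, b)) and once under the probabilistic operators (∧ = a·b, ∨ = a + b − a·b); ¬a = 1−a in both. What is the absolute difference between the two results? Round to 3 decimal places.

0.246

Under standard min/max:
  NOT A1 = 1 − 0.85 = 0.15
  NOT A1 OR A4 = max(a, b) on (0.15, 0.74) = 0.74
  A4 OR A3 = max(a, b) on (0.74, 0.51) = 0.74
  (A4 OR A3) OR A3 = max(a, b) on (0.74, 0.51) = 0.74
  (NOT A1 OR A4) OR ((A4 OR A3) OR A3) = max(a, b) on (0.74, 0.74) = 0.74
  → value = 0.7400
Under probabilistic:
  NOT A1 = 1 − 0.8500 = 0.1500
  NOT A1 OR A4 = a + b − a·b on (0.1500, 0.7400) = 0.7790
  A4 OR A3 = a + b − a·b on (0.7400, 0.5100) = 0.8726
  (A4 OR A3) OR A3 = a + b − a·b on (0.8726, 0.5100) = 0.9376
  (NOT A1 OR A4) OR ((A4 OR A3) OR A3) = a + b − a·b on (0.7790, 0.9376) = 0.9862
  → value = 0.9862
|0.7400 − 0.9862| = 0.246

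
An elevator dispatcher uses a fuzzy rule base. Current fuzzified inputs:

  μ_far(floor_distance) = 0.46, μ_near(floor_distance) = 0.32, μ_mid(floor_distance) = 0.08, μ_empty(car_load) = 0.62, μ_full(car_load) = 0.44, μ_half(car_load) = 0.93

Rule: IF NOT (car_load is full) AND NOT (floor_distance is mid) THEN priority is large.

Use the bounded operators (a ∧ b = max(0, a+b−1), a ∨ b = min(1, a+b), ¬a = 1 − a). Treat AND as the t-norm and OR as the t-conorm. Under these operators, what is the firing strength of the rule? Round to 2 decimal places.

0.48

firing strength: ¬full=1−0.44=0.56, ¬mid=1−0.08=0.92; AND[max(0, a+b−1)] → w = 0.48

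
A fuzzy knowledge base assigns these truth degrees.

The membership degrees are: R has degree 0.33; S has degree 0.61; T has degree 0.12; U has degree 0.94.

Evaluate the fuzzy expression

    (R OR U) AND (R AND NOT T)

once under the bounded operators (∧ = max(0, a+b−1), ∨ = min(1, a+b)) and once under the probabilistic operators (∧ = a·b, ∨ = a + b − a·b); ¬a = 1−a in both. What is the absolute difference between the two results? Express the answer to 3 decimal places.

0.069

Under bounded:
  R OR U = min(1, a+b) on (0.33, 0.94) = 1.00
  NOT T = 1 − 0.12 = 0.88
  R AND NOT T = max(0, a+b−1) on (0.33, 0.88) = 0.21
  (R OR U) AND (R AND NOT T) = max(0, a+b−1) on (1.00, 0.21) = 0.21
  → value = 0.2100
Under probabilistic:
  R OR U = a + b − a·b on (0.3300, 0.9400) = 0.9598
  NOT T = 1 − 0.1200 = 0.8800
  R AND NOT T = a·b on (0.3300, 0.8800) = 0.2904
  (R OR U) AND (R AND NOT T) = a·b on (0.9598, 0.2904) = 0.2787
  → value = 0.2787
|0.2100 − 0.2787| = 0.069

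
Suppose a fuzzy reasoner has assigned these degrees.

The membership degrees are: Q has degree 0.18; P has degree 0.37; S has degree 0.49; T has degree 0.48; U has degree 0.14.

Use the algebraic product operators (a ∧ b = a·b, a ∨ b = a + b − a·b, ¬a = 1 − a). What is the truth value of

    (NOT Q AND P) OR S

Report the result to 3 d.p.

NOT Q = 1 − 0.1800 = 0.8200
NOT Q AND P = a·b on (0.8200, 0.3700) = 0.3034
(NOT Q AND P) OR S = a + b − a·b on (0.3034, 0.4900) = 0.6447

0.645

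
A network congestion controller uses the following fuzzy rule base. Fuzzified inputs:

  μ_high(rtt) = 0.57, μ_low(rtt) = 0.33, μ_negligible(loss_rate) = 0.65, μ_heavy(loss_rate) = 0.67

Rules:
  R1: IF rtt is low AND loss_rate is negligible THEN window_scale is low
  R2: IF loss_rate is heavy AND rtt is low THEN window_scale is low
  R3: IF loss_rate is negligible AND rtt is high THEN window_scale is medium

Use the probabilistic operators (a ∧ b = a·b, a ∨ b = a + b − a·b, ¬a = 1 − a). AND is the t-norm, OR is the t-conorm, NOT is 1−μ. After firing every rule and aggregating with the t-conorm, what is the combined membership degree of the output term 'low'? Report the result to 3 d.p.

0.388

R1: low=0.33, negligible=0.65; AND[a·b] → w = 0.2145
R2: heavy=0.67, low=0.33; AND[a·b] → w = 0.2211
R3: negligible=0.65, high=0.57; AND[a·b] → w = 0.3705
Rules with consequent 'low': {R1, R2} → strengths 0.2145, 0.2211
Aggregate via t-conorm [a + b − a·b]: 0.3882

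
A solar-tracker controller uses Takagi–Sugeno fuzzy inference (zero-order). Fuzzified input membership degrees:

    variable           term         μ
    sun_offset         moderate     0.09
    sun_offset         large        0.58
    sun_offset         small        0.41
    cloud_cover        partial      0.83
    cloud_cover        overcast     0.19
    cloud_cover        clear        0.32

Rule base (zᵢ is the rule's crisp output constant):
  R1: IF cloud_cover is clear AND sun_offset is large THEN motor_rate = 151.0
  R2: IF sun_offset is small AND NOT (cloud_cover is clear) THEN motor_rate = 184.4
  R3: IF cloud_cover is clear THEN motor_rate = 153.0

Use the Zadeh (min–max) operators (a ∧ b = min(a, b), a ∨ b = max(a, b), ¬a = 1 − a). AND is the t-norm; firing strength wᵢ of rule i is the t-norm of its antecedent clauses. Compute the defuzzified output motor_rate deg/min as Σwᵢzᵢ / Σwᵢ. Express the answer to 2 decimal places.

R1 (z=151.0): clear=0.32, large=0.58; AND[min(a, b)] → w = 0.32
R2 (z=184.4): small=0.41, ¬clear=1−0.32=0.68; AND[min(a, b)] → w = 0.41
R3 (z=153.0): clear=0.32 → w = 0.32
Weighted average = (0.32·151.0 + 0.41·184.4 + 0.32·153.0) / (0.32 + 0.41 + 0.32)
  = 172.8840 / 1.0500 = 164.65

164.65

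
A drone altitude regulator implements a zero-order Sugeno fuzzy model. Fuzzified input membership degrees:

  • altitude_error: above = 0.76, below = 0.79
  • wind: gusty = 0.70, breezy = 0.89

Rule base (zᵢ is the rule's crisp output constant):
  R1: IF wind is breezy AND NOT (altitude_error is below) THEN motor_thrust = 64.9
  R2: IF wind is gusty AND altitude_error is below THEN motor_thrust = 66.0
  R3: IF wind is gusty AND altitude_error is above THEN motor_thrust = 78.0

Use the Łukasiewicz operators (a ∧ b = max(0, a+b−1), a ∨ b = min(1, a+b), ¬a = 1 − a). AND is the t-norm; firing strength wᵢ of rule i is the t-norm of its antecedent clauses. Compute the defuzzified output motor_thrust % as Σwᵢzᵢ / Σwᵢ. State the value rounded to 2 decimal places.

71.15

R1 (z=64.9): breezy=0.89, ¬below=1−0.79=0.21; AND[max(0, a+b−1)] → w = 0.10
R2 (z=66.0): gusty=0.70, below=0.79; AND[max(0, a+b−1)] → w = 0.49
R3 (z=78.0): gusty=0.70, above=0.76; AND[max(0, a+b−1)] → w = 0.46
Weighted average = (0.10·64.9 + 0.49·66.0 + 0.46·78.0) / (0.10 + 0.49 + 0.46)
  = 74.7100 / 1.0500 = 71.15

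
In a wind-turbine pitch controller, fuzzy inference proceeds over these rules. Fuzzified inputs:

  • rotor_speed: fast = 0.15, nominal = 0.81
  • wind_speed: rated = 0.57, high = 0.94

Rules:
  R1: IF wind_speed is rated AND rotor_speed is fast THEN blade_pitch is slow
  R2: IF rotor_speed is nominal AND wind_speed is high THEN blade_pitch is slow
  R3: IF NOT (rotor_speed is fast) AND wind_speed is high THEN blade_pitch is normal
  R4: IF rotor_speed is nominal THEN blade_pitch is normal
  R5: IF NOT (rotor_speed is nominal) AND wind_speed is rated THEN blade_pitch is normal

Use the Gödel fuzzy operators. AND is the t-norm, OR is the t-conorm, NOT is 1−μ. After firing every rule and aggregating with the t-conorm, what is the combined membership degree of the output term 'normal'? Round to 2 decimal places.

0.85

R1: rated=0.57, fast=0.15; AND[min(a, b)] → w = 0.15
R2: nominal=0.81, high=0.94; AND[min(a, b)] → w = 0.81
R3: ¬fast=1−0.15=0.85, high=0.94; AND[min(a, b)] → w = 0.85
R4: nominal=0.81 → w = 0.81
R5: ¬nominal=1−0.81=0.19, rated=0.57; AND[min(a, b)] → w = 0.19
Rules with consequent 'normal': {R3, R4, R5} → strengths 0.85, 0.81, 0.19
Aggregate via t-conorm [max(a, b)]: 0.85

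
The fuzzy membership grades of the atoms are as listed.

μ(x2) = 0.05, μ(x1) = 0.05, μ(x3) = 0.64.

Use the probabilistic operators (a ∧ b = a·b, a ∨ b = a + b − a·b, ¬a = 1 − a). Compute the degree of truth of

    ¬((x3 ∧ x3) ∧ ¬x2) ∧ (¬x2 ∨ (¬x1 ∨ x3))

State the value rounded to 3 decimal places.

0.610

x3 ∧ x3 = a·b on (0.6400, 0.6400) = 0.4096
¬x2 = 1 − 0.0500 = 0.9500
(x3 ∧ x3) ∧ ¬x2 = a·b on (0.4096, 0.9500) = 0.3891
¬((x3 ∧ x3) ∧ ¬x2) = 1 − 0.3891 = 0.6109
¬x2 = 1 − 0.0500 = 0.9500
¬x1 = 1 − 0.0500 = 0.9500
¬x1 ∨ x3 = a + b − a·b on (0.9500, 0.6400) = 0.9820
¬x2 ∨ (¬x1 ∨ x3) = a + b − a·b on (0.9500, 0.9820) = 0.9991
¬((x3 ∧ x3) ∧ ¬x2) ∧ (¬x2 ∨ (¬x1 ∨ x3)) = a·b on (0.6109, 0.9991) = 0.6103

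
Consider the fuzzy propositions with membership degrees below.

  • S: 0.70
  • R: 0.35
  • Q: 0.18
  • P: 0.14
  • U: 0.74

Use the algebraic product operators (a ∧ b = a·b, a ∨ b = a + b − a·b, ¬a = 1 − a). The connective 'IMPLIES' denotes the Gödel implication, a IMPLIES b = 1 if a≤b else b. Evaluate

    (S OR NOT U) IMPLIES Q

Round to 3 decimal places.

NOT U = 1 − 0.7400 = 0.2600
S OR NOT U = a + b − a·b on (0.7000, 0.2600) = 0.7780
(S OR NOT U) IMPLIES Q  [Gödel: 1 if a≤b else b] with a=0.7780, b=0.1800 → 0.1800

0.180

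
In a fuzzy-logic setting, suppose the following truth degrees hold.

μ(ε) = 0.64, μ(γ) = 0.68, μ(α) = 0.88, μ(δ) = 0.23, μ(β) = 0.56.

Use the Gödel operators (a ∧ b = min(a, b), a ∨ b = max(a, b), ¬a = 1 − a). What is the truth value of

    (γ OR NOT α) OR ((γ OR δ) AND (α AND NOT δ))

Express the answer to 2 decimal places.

NOT α = 1 − 0.88 = 0.12
γ OR NOT α = max(a, b) on (0.68, 0.12) = 0.68
γ OR δ = max(a, b) on (0.68, 0.23) = 0.68
NOT δ = 1 − 0.23 = 0.77
α AND NOT δ = min(a, b) on (0.88, 0.77) = 0.77
(γ OR δ) AND (α AND NOT δ) = min(a, b) on (0.68, 0.77) = 0.68
(γ OR NOT α) OR ((γ OR δ) AND (α AND NOT δ)) = max(a, b) on (0.68, 0.68) = 0.68

0.68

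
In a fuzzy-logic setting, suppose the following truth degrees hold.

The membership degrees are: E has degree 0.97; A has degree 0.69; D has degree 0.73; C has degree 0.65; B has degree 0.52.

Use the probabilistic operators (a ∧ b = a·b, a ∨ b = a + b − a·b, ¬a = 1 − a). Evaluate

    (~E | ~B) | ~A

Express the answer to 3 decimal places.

0.652

~E = 1 − 0.9700 = 0.0300
~B = 1 − 0.5200 = 0.4800
~E | ~B = a + b − a·b on (0.0300, 0.4800) = 0.4956
~A = 1 − 0.6900 = 0.3100
(~E | ~B) | ~A = a + b − a·b on (0.4956, 0.3100) = 0.6520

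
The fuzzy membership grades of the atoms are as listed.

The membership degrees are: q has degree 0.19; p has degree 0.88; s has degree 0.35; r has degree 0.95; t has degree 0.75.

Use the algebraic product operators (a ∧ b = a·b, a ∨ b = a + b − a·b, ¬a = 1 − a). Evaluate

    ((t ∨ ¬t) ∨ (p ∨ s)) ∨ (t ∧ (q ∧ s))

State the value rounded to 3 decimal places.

0.986

¬t = 1 − 0.7500 = 0.2500
t ∨ ¬t = a + b − a·b on (0.7500, 0.2500) = 0.8125
p ∨ s = a + b − a·b on (0.8800, 0.3500) = 0.9220
(t ∨ ¬t) ∨ (p ∨ s) = a + b − a·b on (0.8125, 0.9220) = 0.9854
q ∧ s = a·b on (0.1900, 0.3500) = 0.0665
t ∧ (q ∧ s) = a·b on (0.7500, 0.0665) = 0.0499
((t ∨ ¬t) ∨ (p ∨ s)) ∨ (t ∧ (q ∧ s)) = a + b − a·b on (0.9854, 0.0499) = 0.9861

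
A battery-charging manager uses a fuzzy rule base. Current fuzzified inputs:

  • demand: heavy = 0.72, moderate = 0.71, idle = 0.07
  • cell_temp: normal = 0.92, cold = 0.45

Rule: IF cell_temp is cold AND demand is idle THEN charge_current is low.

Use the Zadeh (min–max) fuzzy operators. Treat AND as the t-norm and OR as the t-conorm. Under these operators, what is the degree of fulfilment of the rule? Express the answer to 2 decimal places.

firing strength: cold=0.45, idle=0.07; AND[min(a, b)] → w = 0.07

0.07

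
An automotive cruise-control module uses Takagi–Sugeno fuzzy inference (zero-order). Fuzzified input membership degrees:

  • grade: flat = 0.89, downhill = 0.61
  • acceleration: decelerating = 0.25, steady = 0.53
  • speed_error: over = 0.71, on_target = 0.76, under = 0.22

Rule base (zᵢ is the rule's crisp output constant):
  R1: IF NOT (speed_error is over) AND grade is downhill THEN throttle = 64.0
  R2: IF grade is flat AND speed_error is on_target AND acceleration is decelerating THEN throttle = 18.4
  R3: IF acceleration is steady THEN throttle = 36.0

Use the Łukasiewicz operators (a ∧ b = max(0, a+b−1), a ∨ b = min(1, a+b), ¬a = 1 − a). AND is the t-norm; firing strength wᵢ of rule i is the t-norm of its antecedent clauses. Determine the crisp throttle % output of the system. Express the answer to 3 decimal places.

36.000

R1 (z=64.0): ¬over=1−0.71=0.29, downhill=0.61; AND[max(0, a+b−1)] → w = 0.00
R2 (z=18.4): flat=0.89, on_target=0.76, decelerating=0.25; AND[max(0, a+b−1)] → w = 0.00
R3 (z=36.0): steady=0.53 → w = 0.53
Weighted average = (0.00·64.0 + 0.00·18.4 + 0.53·36.0) / (0.00 + 0.00 + 0.53)
  = 19.0800 / 0.5300 = 36.000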